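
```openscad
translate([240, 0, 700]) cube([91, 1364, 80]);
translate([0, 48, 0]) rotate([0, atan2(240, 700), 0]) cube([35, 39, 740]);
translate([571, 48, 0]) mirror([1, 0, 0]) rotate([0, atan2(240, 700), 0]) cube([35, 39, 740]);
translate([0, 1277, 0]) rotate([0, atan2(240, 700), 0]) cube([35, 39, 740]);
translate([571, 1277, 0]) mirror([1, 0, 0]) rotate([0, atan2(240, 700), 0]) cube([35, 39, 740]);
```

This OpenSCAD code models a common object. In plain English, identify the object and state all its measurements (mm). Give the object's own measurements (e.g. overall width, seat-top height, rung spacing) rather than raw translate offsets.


A sawhorse. A 91×1364×80 mm beam (x, y, z) sits on two A-frame leg pairs. Each pair is two raked legs of 35×39 mm section (39 mm along y) splaying symmetrically in x. Each leg rises 700 mm vertically over 240 mm of horizontal reach and is 740 mm long along its own axis. Every leg's outer bottom edge rests on the floor and its outer top edge meets a bottom edge of the beam — the left legs (tilting toward +x) meet the beam's −x bottom edge, the right legs (their mirror images, tilting toward −x) meet its +x bottom edge — so the leg tops tuck under the beam, the beam's underside is 700 mm above the floor, and the feet are 571 mm apart outside-to-outside with the beam centred between them. The two leg pairs are set in 48 mm from either end of the beam.


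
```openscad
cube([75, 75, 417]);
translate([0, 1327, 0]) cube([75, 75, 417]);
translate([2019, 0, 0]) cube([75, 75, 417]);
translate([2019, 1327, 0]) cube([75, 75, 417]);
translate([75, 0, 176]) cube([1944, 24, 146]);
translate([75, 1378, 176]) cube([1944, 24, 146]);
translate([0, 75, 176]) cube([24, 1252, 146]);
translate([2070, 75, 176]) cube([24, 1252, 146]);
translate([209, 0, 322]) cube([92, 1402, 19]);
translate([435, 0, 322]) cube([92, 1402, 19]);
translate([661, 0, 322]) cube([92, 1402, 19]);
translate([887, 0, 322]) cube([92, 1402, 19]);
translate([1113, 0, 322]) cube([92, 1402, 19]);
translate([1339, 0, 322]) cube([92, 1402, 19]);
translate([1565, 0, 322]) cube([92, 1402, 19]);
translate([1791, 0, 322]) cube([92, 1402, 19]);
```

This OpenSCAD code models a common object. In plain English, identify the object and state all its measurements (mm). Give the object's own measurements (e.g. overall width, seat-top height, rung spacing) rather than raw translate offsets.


A bed frame 2094 mm long (x) by 1402 mm wide (y). Four 75×75 mm corner posts, 417 mm tall, at the corners of the footprint. Four rails of 24 mm thickness and 146 mm height run between adjacent posts with their undersides at z = 176 mm, their outer faces flush with the outside of the frame (the two x-running rails run between the posts' inner faces; the two y-running rails run between the posts' inner faces). 8 slats, each 92 mm wide (x) and 19 mm thick, lie across the top of the two x-running rails, running the full 1402 mm width of the frame in y; along x they sit between the end posts with a 134 mm gap after the −x posts and between neighbouring slats, leaving 136 mm before the +x posts.


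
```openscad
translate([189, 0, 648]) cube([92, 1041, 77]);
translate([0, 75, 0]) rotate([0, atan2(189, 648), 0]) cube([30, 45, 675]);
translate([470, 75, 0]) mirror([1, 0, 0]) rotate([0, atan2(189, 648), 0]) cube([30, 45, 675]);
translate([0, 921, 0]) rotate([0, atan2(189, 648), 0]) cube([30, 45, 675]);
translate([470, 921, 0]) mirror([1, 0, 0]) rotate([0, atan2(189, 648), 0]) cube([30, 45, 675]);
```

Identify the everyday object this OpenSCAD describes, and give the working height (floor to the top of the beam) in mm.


A sawhorse. The overall height is 725 mm.

A beam across two mirrored pairs of raked legs — a sawhorse. The beam's underside is at z = 648 (matching the legs' vertical rise in atan2(189, 648)) and the beam is 77 mm tall, so its top is at 648 + 77 = 725 mm. The raked legs top out at the beam's underside, so that is the highest point.


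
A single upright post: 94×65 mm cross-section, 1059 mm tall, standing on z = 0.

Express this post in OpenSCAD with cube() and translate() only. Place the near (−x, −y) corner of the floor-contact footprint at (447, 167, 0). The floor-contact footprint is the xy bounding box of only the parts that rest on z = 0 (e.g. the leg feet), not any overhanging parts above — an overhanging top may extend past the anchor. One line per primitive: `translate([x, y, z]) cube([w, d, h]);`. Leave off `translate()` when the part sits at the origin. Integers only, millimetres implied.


translate([447, 167, 0]) cube([94, 65, 1059]);


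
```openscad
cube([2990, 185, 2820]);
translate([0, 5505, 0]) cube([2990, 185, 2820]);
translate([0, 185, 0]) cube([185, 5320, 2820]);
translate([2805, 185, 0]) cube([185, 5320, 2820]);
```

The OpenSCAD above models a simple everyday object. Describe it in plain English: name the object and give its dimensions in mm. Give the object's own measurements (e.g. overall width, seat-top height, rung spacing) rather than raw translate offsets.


The wall frame of a small rectangular building: four walls, each 2820 mm tall and 185 mm thick, enclosing a footprint 2990 mm (x) by 5690 mm (y) outside-to-outside, with no floor or roof. The front and back walls (the −y and +y sides) span the full width; the two side walls fit between them.


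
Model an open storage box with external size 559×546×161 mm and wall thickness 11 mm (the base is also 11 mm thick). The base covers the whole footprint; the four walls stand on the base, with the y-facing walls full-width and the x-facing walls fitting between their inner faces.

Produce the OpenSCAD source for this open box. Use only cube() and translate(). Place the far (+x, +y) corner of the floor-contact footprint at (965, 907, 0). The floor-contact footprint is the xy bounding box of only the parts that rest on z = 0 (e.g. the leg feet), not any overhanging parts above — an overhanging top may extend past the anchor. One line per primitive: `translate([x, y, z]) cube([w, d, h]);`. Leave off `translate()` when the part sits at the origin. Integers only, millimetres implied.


translate([406, 361, 0]) cube([559, 546, 11]);
translate([406, 361, 11]) cube([559, 11, 150]);
translate([406, 896, 11]) cube([559, 11, 150]);
translate([406, 372, 11]) cube([11, 524, 150]);
translate([954, 372, 11]) cube([11, 524, 150]);


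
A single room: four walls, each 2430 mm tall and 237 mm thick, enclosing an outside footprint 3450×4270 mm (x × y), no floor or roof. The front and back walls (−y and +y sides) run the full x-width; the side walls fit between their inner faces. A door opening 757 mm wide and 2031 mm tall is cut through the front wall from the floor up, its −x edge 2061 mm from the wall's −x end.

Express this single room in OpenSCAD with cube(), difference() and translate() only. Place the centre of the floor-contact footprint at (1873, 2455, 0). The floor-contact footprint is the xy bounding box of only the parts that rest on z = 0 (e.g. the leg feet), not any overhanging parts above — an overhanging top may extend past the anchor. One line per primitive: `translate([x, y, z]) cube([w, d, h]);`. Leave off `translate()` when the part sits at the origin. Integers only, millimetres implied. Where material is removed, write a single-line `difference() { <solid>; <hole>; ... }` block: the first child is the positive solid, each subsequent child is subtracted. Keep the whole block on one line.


difference() { translate([148, 320, 0]) cube([3450, 237, 2430]); translate([2209, 320, 0]) cube([757, 237, 2031]); }
translate([148, 4353, 0]) cube([3450, 237, 2430]);
translate([148, 557, 0]) cube([237, 3796, 2430]);
translate([3361, 557, 0]) cube([237, 3796, 2430]);


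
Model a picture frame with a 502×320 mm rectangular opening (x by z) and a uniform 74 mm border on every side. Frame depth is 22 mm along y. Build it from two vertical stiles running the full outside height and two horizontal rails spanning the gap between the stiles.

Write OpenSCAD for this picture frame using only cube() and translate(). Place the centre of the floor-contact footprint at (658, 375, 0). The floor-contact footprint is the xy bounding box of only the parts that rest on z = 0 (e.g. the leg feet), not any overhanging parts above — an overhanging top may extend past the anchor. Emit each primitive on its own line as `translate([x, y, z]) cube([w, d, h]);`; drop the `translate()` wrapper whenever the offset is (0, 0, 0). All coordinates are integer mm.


translate([333, 364, 0]) cube([74, 22, 468]);
translate([909, 364, 0]) cube([74, 22, 468]);
translate([407, 364, 0]) cube([502, 22, 74]);
translate([407, 364, 394]) cube([502, 22, 74]);


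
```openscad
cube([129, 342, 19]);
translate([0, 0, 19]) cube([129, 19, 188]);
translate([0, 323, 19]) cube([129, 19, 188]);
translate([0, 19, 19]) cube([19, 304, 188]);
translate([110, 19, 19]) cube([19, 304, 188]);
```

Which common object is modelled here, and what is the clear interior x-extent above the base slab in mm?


An open box. The internal width is 91 mm.

A 129×342 base slab with four walls standing on it — an open box. The base is 129 mm wide and the walls are 19 mm thick, so the internal width is 129 − 2 × 19 = 91 mm.


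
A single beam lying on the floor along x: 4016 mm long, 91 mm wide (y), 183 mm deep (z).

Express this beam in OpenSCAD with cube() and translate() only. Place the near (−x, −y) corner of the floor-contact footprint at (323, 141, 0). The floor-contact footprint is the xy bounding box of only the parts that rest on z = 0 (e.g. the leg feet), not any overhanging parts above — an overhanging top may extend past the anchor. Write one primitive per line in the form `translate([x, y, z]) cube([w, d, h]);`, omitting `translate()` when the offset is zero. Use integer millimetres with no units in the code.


translate([323, 141, 0]) cube([4016, 91, 183]);


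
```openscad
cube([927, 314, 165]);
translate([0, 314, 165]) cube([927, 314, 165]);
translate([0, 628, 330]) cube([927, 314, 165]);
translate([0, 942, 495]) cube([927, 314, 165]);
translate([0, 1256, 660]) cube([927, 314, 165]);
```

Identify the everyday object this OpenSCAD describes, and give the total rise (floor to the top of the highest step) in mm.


A staircase. The total rise is 825 mm.

5 identical blocks, each offset up and back from the previous — a staircase. Each step is 165 mm tall and there are 5 of them, so the total rise is 5 × 165 = 825 mm.


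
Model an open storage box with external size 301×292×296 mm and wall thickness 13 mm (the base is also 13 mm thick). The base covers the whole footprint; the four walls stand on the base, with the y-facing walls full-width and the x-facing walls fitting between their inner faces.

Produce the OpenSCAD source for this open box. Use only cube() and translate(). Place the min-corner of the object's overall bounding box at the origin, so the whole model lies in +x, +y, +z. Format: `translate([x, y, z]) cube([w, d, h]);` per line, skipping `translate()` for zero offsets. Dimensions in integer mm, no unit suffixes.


cube([301, 292, 13]);
translate([0, 0, 13]) cube([301, 13, 283]);
translate([0, 279, 13]) cube([301, 13, 283]);
translate([0, 13, 13]) cube([13, 266, 283]);
translate([288, 13, 13]) cube([13, 266, 283]);


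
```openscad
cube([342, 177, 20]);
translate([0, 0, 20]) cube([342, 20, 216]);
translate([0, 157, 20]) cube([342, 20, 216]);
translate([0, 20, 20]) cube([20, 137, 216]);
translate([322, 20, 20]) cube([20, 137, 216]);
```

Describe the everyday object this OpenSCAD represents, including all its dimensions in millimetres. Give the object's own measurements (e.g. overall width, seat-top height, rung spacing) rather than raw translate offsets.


An open-topped rectangular box: outside dimensions 342×177×236 mm, with a uniform wall and base thickness of 20 mm. The base is a full 342×177 slab on the floor; four walls sit on top of the base. The front and back walls (the −y and +y sides) span the full width; the two side walls fit between them.


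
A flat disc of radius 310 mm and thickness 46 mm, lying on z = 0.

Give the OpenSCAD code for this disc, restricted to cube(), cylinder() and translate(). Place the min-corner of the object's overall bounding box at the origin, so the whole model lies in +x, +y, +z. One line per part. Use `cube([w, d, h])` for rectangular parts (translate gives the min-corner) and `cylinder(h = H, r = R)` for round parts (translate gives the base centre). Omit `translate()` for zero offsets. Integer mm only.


translate([310, 310, 0]) cylinder(h = 46, r = 310);


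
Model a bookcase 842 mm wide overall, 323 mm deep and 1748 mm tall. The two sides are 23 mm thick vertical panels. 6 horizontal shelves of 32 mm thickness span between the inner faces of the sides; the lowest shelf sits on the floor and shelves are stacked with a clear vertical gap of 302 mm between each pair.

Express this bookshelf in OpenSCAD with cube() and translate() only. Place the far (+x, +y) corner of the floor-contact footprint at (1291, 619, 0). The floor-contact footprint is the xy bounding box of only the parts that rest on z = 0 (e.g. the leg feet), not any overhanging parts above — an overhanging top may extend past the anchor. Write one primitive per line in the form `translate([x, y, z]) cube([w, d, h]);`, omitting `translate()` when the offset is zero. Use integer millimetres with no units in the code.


translate([449, 296, 0]) cube([23, 323, 1748]);
translate([1268, 296, 0]) cube([23, 323, 1748]);
translate([472, 296, 0]) cube([796, 323, 32]);
translate([472, 296, 334]) cube([796, 323, 32]);
translate([472, 296, 668]) cube([796, 323, 32]);
translate([472, 296, 1002]) cube([796, 323, 32]);
translate([472, 296, 1336]) cube([796, 323, 32]);
translate([472, 296, 1670]) cube([796, 323, 32]);


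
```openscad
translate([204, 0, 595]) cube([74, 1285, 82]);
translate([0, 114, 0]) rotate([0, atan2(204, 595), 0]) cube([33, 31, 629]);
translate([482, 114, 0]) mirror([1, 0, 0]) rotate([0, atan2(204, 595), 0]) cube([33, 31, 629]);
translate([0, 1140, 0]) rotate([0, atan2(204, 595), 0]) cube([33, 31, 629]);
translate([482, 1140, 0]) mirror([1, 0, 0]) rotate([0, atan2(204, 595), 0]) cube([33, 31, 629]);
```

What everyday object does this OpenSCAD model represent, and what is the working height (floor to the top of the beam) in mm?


A sawhorse. The overall height is 677 mm.

A beam across two mirrored pairs of raked legs — a sawhorse. The beam's underside is at z = 595 (matching the legs' vertical rise in atan2(204, 595)) and the beam is 82 mm tall, so its top is at 595 + 82 = 677 mm. The raked legs top out at the beam's underside, so that is the highest point.


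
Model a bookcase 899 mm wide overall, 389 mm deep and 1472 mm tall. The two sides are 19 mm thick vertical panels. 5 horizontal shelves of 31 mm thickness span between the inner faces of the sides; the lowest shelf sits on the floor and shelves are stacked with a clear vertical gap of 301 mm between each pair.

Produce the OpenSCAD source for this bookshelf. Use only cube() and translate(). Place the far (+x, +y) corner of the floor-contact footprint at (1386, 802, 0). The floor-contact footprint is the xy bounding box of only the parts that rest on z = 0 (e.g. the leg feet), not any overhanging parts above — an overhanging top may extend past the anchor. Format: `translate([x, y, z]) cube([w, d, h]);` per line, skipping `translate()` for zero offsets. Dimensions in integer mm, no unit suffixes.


translate([487, 413, 0]) cube([19, 389, 1472]);
translate([1367, 413, 0]) cube([19, 389, 1472]);
translate([506, 413, 0]) cube([861, 389, 31]);
translate([506, 413, 332]) cube([861, 389, 31]);
translate([506, 413, 664]) cube([861, 389, 31]);
translate([506, 413, 996]) cube([861, 389, 31]);
translate([506, 413, 1328]) cube([861, 389, 31]);


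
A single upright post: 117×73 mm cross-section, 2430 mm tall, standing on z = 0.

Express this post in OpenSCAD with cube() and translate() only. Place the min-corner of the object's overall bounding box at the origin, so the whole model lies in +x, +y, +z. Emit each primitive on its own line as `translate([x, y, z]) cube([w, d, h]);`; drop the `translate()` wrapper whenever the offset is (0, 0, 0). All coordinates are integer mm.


cube([117, 73, 2430]);


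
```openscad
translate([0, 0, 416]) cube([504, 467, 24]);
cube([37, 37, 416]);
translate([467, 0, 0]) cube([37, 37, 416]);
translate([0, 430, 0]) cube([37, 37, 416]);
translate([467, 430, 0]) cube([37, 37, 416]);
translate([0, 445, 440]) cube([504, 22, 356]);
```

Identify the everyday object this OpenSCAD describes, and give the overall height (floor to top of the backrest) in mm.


A chair. The overall height is 796 mm.

A slab on four corner posts with a tall panel at the back — a chair. The seat slab sits at z = 416 with thickness 24, and the 356 mm backrest starts at the seat top, so the overall height is 416 + 24 + 356 = 796 mm.


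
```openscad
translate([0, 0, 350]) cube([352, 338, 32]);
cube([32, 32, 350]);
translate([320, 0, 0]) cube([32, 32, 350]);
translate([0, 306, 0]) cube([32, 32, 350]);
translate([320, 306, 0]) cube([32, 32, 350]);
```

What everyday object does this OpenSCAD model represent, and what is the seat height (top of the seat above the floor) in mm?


A stool. The seat height is 382 mm.

A 352×338×32 slab at z = 350 on four corner posts — a stool. The seat top is 350 + 32 = 382 mm.


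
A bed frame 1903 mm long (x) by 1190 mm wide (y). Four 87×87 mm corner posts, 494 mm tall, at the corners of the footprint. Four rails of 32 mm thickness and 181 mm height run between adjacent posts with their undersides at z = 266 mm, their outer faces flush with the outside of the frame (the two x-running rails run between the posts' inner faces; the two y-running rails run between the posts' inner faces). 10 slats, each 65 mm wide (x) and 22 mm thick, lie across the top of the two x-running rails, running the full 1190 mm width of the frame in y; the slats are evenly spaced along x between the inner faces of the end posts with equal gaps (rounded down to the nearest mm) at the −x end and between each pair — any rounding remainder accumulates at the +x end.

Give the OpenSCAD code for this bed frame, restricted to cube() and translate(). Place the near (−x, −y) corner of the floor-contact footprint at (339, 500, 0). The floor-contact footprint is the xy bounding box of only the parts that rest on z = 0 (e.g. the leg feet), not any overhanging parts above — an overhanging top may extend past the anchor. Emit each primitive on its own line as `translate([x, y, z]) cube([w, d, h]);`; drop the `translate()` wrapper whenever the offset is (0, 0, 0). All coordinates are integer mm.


translate([339, 500, 0]) cube([87, 87, 494]);
translate([339, 1603, 0]) cube([87, 87, 494]);
translate([2155, 500, 0]) cube([87, 87, 494]);
translate([2155, 1603, 0]) cube([87, 87, 494]);
translate([426, 500, 266]) cube([1729, 32, 181]);
translate([426, 1658, 266]) cube([1729, 32, 181]);
translate([339, 587, 266]) cube([32, 1016, 181]);
translate([2210, 587, 266]) cube([32, 1016, 181]);
translate([524, 500, 447]) cube([65, 1190, 22]);
translate([687, 500, 447]) cube([65, 1190, 22]);
translate([850, 500, 447]) cube([65, 1190, 22]);
translate([1013, 500, 447]) cube([65, 1190, 22]);
translate([1176, 500, 447]) cube([65, 1190, 22]);
translate([1339, 500, 447]) cube([65, 1190, 22]);
translate([1502, 500, 447]) cube([65, 1190, 22]);
translate([1665, 500, 447]) cube([65, 1190, 22]);
translate([1828, 500, 447]) cube([65, 1190, 22]);
translate([1991, 500, 447]) cube([65, 1190, 22]);


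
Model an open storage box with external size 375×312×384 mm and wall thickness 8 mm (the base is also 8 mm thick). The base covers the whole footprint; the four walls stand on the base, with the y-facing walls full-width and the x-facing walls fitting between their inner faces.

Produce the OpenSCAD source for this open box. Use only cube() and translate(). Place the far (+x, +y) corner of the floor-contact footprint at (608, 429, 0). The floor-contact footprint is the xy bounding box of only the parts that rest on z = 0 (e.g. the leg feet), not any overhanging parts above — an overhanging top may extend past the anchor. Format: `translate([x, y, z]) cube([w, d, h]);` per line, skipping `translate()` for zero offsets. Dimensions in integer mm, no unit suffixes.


translate([233, 117, 0]) cube([375, 312, 8]);
translate([233, 117, 8]) cube([375, 8, 376]);
translate([233, 421, 8]) cube([375, 8, 376]);
translate([233, 125, 8]) cube([8, 296, 376]);
translate([600, 125, 8]) cube([8, 296, 376]);


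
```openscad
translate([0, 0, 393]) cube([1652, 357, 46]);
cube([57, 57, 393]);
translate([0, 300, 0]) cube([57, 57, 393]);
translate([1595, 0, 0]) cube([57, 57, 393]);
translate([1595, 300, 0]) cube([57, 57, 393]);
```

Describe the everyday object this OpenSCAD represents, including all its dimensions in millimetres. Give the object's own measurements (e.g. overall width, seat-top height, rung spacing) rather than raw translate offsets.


A bench: a 1652×357 mm seat slab, 46 mm thick, top at z = 439 mm, on four 57×57 mm square legs flush with the seat corners and standing on z = 0.


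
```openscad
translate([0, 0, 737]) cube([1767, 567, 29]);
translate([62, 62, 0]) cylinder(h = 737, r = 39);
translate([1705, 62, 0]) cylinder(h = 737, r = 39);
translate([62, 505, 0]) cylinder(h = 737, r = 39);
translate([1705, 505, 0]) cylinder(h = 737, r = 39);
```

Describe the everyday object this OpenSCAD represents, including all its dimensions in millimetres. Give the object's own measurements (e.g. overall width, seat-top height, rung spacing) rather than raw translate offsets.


A rectangular dining table. The top is 1767×567×29 mm with its upper surface at z = 766 mm. It stands on four round legs of 78 mm diameter, each leg's bounding box inset 23 mm from the nearest pair of top edges, running from the floor to the underside of the top.


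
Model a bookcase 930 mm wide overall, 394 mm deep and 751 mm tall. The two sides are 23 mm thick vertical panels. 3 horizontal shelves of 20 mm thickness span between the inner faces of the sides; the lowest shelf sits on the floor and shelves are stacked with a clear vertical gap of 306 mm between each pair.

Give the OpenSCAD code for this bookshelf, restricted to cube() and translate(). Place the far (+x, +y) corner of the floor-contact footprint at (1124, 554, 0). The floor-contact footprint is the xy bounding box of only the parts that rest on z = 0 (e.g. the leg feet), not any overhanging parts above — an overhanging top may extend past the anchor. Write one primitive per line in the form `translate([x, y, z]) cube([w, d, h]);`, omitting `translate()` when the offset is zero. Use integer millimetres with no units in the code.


translate([194, 160, 0]) cube([23, 394, 751]);
translate([1101, 160, 0]) cube([23, 394, 751]);
translate([217, 160, 0]) cube([884, 394, 20]);
translate([217, 160, 326]) cube([884, 394, 20]);
translate([217, 160, 652]) cube([884, 394, 20]);


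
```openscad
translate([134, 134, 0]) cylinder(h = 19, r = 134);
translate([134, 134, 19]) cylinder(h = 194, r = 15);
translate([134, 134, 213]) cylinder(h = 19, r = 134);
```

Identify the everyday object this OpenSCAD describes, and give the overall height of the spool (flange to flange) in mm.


A spool. The overall height is 232 mm.

Three coaxial cylinders, large–small–large — a spool. Two 19 mm flanges and a 194 mm core give 19 + 194 + 19 = 232 mm.


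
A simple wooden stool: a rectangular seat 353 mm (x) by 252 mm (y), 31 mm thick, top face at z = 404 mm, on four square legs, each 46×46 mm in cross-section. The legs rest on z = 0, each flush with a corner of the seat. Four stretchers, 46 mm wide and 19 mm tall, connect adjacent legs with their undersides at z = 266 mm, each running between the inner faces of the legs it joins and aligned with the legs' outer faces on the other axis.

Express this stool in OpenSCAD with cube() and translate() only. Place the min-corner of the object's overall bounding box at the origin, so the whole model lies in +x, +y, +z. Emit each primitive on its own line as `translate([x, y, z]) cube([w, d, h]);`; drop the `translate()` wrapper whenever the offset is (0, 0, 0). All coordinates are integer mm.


translate([0, 0, 373]) cube([353, 252, 31]);
cube([46, 46, 373]);
translate([307, 0, 0]) cube([46, 46, 373]);
translate([0, 206, 0]) cube([46, 46, 373]);
translate([307, 206, 0]) cube([46, 46, 373]);
translate([46, 0, 266]) cube([261, 46, 19]);
translate([46, 206, 266]) cube([261, 46, 19]);
translate([0, 46, 266]) cube([46, 160, 19]);
translate([307, 46, 266]) cube([46, 160, 19]);


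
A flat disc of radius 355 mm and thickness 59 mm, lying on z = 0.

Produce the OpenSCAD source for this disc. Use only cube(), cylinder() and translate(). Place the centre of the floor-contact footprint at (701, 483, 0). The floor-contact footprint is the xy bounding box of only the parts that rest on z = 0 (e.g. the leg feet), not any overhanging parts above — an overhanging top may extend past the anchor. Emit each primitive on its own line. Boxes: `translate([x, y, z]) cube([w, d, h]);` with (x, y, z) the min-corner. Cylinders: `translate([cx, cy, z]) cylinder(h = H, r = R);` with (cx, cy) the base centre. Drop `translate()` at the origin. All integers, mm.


translate([701, 483, 0]) cylinder(h = 59, r = 355);


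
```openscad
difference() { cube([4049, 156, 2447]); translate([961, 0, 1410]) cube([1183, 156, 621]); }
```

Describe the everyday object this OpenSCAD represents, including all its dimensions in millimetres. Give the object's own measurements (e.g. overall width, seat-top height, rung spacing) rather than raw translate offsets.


A wall 4049 mm long (x), 156 mm thick (y), 2447 mm tall, with a rectangular window opening cut through it. The opening is 1183 mm wide and 621 mm tall; its sill is at z = 1410 mm and its near (−x) edge is 961 mm from the wall's −x end. The opening passes through the full wall thickness.


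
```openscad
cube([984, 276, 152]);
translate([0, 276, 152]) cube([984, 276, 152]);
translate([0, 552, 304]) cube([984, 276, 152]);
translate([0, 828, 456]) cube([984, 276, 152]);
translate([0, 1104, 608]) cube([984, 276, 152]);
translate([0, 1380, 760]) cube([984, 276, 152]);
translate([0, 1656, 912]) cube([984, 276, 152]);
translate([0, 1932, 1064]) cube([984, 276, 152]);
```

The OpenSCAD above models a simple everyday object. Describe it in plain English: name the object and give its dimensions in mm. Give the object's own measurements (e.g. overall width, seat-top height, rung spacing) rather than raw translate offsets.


A straight staircase of 8 solid steps. Each step is 984 mm wide (x), 276 mm deep (y, the going) and 152 mm tall (the rise). The first step rests on the floor; each subsequent step sits one going further in +y and one rise higher in +z, directly behind and above the previous step with no overlap.


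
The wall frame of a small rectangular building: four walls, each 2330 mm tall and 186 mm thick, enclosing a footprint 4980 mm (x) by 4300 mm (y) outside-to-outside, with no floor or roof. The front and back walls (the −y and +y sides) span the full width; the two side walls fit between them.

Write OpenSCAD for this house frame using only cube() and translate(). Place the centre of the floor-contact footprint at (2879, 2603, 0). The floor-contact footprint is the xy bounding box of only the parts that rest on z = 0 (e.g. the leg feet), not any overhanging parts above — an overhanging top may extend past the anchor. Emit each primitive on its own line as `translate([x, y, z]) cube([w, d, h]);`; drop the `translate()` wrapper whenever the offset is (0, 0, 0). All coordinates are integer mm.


translate([389, 453, 0]) cube([4980, 186, 2330]);
translate([389, 4567, 0]) cube([4980, 186, 2330]);
translate([389, 639, 0]) cube([186, 3928, 2330]);
translate([5183, 639, 0]) cube([186, 3928, 2330]);


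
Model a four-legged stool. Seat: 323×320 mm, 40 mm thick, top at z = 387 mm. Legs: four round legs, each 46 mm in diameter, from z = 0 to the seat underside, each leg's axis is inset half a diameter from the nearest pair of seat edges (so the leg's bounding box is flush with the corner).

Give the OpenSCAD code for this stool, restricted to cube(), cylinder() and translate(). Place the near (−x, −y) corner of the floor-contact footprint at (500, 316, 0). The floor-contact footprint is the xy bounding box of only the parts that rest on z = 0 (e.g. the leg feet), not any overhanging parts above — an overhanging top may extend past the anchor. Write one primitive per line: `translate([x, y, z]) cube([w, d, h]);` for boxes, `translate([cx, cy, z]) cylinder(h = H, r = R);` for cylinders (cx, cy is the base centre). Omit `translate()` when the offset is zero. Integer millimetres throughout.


// leg_h = 387 - 40 = 347
translate([500, 316, 347]) cube([323, 320, 40]);
translate([523, 339, 0]) cylinder(h = 347, r = 23);
translate([800, 339, 0]) cylinder(h = 347, r = 23);
translate([523, 613, 0]) cylinder(h = 347, r = 23);
translate([800, 613, 0]) cylinder(h = 347, r = 23);


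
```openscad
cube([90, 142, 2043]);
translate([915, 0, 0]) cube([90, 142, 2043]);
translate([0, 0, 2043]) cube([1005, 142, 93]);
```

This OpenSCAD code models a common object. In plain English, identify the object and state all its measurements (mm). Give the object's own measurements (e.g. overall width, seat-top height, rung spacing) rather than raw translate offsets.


A door frame. The clear opening is 825 mm wide and 2043 mm high. Two 90 mm wide jambs, 142 mm deep, stand either side of the opening from the floor to the top of the opening. A 93 mm thick head sits across the top of both jambs, spanning the full outside width of the frame.


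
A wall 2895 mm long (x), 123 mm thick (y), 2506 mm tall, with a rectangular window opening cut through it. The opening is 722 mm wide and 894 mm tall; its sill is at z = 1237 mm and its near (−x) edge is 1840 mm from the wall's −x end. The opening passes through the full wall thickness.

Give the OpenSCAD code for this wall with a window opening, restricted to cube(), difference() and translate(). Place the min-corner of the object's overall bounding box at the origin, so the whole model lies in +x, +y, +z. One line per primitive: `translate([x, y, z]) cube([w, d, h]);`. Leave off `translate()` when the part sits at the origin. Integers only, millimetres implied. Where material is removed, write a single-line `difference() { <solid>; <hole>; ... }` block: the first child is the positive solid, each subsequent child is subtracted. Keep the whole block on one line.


difference() { cube([2895, 123, 2506]); translate([1840, 0, 1237]) cube([722, 123, 894]); }


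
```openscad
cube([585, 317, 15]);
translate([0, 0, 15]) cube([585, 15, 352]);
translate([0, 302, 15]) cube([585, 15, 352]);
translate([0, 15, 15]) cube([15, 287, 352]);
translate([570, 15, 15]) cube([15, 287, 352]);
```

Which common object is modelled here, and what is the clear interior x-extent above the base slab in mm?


An open box. The internal width is 555 mm.

A 585×317 base slab with four walls standing on it — an open box. The base is 585 mm wide and the walls are 15 mm thick, so the internal width is 585 − 2 × 15 = 555 mm.


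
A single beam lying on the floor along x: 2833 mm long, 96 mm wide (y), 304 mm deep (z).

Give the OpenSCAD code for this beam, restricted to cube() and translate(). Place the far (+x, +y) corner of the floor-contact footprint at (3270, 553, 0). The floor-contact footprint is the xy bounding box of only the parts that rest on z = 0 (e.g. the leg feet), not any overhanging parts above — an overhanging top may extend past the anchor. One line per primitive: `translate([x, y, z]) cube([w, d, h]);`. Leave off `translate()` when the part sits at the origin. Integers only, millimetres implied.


translate([437, 457, 0]) cube([2833, 96, 304]);


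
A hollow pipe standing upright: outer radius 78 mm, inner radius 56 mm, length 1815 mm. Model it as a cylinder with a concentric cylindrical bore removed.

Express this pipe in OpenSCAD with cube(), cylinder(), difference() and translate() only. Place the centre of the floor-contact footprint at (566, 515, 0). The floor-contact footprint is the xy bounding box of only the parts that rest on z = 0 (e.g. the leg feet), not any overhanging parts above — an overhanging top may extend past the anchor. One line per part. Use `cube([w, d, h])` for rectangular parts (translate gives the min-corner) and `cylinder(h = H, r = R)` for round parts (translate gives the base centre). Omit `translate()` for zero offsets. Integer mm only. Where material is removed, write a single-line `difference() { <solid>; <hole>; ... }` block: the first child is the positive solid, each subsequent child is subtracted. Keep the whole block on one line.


difference() { translate([566, 515, 0]) cylinder(h = 1815, r = 78); translate([566, 515, 0]) cylinder(h = 1815, r = 56); }


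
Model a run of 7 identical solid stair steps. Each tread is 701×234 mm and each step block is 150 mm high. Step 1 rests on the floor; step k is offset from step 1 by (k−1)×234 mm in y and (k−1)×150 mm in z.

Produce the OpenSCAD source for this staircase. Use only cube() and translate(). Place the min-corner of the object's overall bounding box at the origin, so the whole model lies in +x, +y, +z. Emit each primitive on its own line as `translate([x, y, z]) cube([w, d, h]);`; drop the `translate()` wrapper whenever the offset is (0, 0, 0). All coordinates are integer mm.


cube([701, 234, 150]);
translate([0, 234, 150]) cube([701, 234, 150]);
translate([0, 468, 300]) cube([701, 234, 150]);
translate([0, 702, 450]) cube([701, 234, 150]);
translate([0, 936, 600]) cube([701, 234, 150]);
translate([0, 1170, 750]) cube([701, 234, 150]);
translate([0, 1404, 900]) cube([701, 234, 150]);


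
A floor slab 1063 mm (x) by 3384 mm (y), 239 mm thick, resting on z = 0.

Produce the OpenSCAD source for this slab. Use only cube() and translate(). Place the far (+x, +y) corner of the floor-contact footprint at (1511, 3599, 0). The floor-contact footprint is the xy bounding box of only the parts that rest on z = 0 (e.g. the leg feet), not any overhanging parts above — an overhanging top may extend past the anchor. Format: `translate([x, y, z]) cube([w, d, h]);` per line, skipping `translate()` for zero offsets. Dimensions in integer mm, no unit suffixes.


translate([448, 215, 0]) cube([1063, 3384, 239]);


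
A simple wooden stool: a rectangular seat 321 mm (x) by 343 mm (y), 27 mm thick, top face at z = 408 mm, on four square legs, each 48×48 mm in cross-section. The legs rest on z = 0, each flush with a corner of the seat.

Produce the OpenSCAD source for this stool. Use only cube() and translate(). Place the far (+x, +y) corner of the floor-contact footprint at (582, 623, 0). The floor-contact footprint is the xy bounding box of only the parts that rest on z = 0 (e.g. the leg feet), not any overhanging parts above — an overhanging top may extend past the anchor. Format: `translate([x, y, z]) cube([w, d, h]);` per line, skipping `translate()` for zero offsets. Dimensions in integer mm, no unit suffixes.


translate([261, 280, 381]) cube([321, 343, 27]);
translate([261, 280, 0]) cube([48, 48, 381]);
translate([534, 280, 0]) cube([48, 48, 381]);
translate([261, 575, 0]) cube([48, 48, 381]);
translate([534, 575, 0]) cube([48, 48, 381]);


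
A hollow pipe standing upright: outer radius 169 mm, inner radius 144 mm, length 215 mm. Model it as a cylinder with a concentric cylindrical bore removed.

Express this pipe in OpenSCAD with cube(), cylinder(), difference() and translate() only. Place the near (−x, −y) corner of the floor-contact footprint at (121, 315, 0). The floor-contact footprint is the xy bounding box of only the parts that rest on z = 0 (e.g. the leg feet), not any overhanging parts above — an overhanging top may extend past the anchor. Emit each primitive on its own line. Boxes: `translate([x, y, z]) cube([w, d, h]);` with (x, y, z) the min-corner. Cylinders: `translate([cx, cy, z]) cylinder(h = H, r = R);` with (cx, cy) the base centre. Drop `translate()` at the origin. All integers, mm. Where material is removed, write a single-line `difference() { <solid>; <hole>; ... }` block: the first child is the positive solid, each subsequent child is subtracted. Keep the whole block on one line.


difference() { translate([290, 484, 0]) cylinder(h = 215, r = 169); translate([290, 484, 0]) cylinder(h = 215, r = 144); }


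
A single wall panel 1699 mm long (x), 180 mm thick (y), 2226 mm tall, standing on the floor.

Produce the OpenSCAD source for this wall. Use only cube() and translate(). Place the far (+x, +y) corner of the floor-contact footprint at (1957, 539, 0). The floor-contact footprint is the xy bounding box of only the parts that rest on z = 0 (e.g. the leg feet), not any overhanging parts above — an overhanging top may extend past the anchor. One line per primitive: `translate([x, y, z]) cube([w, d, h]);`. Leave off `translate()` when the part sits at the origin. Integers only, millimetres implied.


translate([258, 359, 0]) cube([1699, 180, 2226]);


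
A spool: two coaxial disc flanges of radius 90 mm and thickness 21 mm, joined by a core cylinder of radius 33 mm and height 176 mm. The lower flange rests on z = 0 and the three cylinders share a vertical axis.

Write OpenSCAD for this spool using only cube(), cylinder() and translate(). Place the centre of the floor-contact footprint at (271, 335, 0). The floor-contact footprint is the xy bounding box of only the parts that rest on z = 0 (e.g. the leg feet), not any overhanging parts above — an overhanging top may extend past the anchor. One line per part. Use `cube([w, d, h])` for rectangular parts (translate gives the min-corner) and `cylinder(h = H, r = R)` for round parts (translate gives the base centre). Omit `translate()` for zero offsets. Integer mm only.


translate([271, 335, 0]) cylinder(h = 21, r = 90);
translate([271, 335, 21]) cylinder(h = 176, r = 33);
translate([271, 335, 197]) cylinder(h = 21, r = 90);


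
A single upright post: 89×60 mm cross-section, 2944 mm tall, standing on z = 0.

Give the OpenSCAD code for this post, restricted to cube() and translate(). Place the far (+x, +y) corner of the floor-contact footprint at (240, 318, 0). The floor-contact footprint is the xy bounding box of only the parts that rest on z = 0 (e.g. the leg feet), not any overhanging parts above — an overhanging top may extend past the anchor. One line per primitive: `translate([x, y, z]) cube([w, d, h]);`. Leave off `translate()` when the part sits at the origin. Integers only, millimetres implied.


translate([151, 258, 0]) cube([89, 60, 2944]);


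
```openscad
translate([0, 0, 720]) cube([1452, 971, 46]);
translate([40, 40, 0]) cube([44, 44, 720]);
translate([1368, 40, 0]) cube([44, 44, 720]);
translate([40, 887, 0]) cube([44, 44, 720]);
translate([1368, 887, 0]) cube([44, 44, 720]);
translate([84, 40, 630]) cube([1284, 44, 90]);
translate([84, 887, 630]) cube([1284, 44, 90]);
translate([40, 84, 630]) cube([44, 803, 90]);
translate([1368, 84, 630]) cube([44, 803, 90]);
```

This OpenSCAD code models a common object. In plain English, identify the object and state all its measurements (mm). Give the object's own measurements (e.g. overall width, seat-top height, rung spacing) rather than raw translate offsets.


A rectangular dining table. The top is 1452×971×46 mm with its upper surface at z = 766 mm. It stands on four 44×44 mm square legs, each inset 40 mm from the nearest pair of top edges, running from the floor to the underside of the top. Four apron rails, 44 mm thick and 90 mm tall, run between adjacent legs with their top edges flush with the underside of the top and their outer faces flush with the legs' outer faces.


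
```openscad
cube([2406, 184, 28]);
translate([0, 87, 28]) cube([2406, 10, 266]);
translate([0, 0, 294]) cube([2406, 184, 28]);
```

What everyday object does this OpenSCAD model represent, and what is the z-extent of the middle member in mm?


An I-beam. The web height is 266 mm.

Two wide flanges with a thin centred web — an I-beam. Overall 322 mm minus two 28 mm flanges gives a web of 322 − 2·28 = 266 mm.
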